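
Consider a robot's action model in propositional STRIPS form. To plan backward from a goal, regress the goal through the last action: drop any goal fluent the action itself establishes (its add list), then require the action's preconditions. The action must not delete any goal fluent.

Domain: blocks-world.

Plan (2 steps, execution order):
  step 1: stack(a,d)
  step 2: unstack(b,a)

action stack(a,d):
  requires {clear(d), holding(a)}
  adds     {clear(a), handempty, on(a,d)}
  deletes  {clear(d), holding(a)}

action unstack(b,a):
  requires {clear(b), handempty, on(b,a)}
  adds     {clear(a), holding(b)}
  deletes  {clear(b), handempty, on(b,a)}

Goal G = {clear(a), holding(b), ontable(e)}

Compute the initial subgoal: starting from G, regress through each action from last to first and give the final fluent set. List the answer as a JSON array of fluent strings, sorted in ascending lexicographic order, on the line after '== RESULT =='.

Regress step by step:
  through step 2 (unstack(b,a)): drop {clear(a), holding(b)}, keep {ontable(e)}, require {clear(b), handempty, on(b,a)}
    → {clear(b), handempty, on(b,a), ontable(e)}
  through step 1 (stack(a,d)): drop {handempty}, keep {clear(b), on(b,a), ontable(e)}, require {clear(d), holding(a)}
    → {clear(b), clear(d), holding(a), on(b,a), ontable(e)}

== RESULT ==
["clear(b)", "clear(d)", "holding(a)", "on(b,a)", "ontable(e)"]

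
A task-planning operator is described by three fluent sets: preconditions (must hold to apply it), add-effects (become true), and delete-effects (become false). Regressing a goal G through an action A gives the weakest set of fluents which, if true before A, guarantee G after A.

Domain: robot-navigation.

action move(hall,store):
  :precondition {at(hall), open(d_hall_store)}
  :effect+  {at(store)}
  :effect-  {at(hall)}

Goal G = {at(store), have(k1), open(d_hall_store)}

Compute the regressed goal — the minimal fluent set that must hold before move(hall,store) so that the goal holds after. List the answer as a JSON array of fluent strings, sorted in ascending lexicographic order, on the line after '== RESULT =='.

Compute (G \ add) ∪ pre:
  G ∩ del = {}  (empty — regression defined)
  G \ add = {at(store), have(k1), open(d_hall_store)} \ {at(store)} = {have(k1), open(d_hall_store)}
  ∪ pre   = {have(k1), open(d_hall_store)} ∪ {at(hall), open(d_hall_store)}
          = {at(hall), have(k1), open(d_hall_store)}

== RESULT ==
["at(hall)", "have(k1)", "open(d_hall_store)"]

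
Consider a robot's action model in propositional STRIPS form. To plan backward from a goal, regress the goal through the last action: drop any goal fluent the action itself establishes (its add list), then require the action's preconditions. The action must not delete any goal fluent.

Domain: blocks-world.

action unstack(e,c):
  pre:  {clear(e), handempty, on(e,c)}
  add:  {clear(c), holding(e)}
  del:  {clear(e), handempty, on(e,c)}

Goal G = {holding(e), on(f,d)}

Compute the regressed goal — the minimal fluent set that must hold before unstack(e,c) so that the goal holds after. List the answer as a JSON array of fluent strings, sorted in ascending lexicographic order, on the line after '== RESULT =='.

Regress:
  G ∩ del = {}  (empty — regression defined)
  G \ add = {holding(e), on(f,d)} \ {clear(c), holding(e)} = {on(f,d)}
  ∪ pre   = {on(f,d)} ∪ {clear(e), handempty, on(e,c)}
          = {clear(e), handempty, on(e,c), on(f,d)}

== RESULT ==
["clear(e)", "handempty", "on(e,c)", "on(f,d)"]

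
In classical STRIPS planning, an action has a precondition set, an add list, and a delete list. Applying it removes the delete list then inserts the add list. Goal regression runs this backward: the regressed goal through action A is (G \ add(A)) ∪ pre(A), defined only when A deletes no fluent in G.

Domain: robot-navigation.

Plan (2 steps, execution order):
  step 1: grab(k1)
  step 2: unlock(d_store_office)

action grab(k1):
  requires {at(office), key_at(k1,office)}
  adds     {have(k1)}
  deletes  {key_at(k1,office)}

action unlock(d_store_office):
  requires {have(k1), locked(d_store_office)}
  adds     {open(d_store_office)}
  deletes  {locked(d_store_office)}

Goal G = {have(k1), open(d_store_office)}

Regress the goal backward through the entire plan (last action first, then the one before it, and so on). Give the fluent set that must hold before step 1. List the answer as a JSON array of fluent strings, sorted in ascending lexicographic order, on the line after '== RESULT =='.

Regress step by step:
  through step 2 (unlock(d_store_office)): drop {open(d_store_office)}, keep {have(k1)}, require {have(k1), locked(d_store_office)}
    → {have(k1), locked(d_store_office)}
  through step 1 (grab(k1)): drop {have(k1)}, keep {locked(d_store_office)}, require {at(office), key_at(k1,office)}
    → {at(office), key_at(k1,office), locked(d_store_office)}

== RESULT ==
["at(office)", "key_at(k1,office)", "locked(d_store_office)"]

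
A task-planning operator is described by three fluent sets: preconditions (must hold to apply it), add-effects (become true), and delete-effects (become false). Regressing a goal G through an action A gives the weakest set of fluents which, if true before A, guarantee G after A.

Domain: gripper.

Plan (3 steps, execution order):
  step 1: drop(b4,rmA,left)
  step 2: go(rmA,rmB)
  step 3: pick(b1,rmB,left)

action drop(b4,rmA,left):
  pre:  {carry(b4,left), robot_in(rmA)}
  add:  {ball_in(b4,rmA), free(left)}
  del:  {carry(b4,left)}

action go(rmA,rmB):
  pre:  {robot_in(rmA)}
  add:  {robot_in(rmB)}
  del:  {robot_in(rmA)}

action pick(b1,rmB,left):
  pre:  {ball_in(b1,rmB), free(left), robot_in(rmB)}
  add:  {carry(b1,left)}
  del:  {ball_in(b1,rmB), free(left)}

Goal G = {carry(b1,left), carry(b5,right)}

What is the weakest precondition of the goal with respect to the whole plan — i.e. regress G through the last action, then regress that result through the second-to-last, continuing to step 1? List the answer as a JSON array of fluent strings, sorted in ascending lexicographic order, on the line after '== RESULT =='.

Regress step by step:
  through step 3 (pick(b1,rmB,left)): drop {carry(b1,left)}, keep {carry(b5,right)}, require {ball_in(b1,rmB), free(left), robot_in(rmB)}
    → {ball_in(b1,rmB), carry(b5,right), free(left), robot_in(rmB)}
  through step 2 (go(rmA,rmB)): drop {robot_in(rmB)}, keep {ball_in(b1,rmB), carry(b5,right), free(left)}, require {robot_in(rmA)}
    → {ball_in(b1,rmB), carry(b5,right), free(left), robot_in(rmA)}
  through step 1 (drop(b4,rmA,left)): drop {free(left)}, keep {ball_in(b1,rmB), carry(b5,right), robot_in(rmA)}, require {carry(b4,left), robot_in(rmA)}
    → {ball_in(b1,rmB), carry(b4,left), carry(b5,right), robot_in(rmA)}

== RESULT ==
["ball_in(b1,rmB)", "carry(b4,left)", "carry(b5,right)", "robot_in(rmA)"]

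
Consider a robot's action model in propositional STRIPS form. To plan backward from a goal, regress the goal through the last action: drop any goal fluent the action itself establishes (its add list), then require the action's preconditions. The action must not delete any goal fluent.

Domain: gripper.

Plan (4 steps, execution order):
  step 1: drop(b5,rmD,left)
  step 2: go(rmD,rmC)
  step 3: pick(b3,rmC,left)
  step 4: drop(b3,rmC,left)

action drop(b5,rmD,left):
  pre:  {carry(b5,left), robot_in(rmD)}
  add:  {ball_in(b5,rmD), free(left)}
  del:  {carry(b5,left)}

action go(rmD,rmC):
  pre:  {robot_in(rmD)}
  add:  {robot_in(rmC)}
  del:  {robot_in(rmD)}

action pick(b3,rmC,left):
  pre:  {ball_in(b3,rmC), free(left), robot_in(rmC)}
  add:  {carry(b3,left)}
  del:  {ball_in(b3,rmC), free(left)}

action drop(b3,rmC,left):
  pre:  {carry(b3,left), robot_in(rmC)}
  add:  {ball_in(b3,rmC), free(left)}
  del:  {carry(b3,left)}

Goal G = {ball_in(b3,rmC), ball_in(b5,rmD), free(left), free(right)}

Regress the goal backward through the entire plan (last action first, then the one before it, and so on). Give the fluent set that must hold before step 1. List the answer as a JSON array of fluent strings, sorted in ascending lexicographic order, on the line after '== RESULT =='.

Work backward from the goal:
  through step 4 (drop(b3,rmC,left)): drop {ball_in(b3,rmC), free(left)}, keep {ball_in(b5,rmD), free(right)}, require {carry(b3,left), robot_in(rmC)}
    → {ball_in(b5,rmD), carry(b3,left), free(right), robot_in(rmC)}
  through step 3 (pick(b3,rmC,left)): drop {carry(b3,left)}, keep {ball_in(b5,rmD), free(right), robot_in(rmC)}, require {ball_in(b3,rmC), free(left), robot_in(rmC)}
    → {ball_in(b3,rmC), ball_in(b5,rmD), free(left), free(right), robot_in(rmC)}
  through step 2 (go(rmD,rmC)): drop {robot_in(rmC)}, keep {ball_in(b3,rmC), ball_in(b5,rmD), free(left), free(right)}, require {robot_in(rmD)}
    → {ball_in(b3,rmC), ball_in(b5,rmD), free(left), free(right), robot_in(rmD)}
  through step 1 (drop(b5,rmD,left)): drop {ball_in(b5,rmD), free(left)}, keep {ball_in(b3,rmC), free(right), robot_in(rmD)}, require {carry(b5,left), robot_in(rmD)}
    → {ball_in(b3,rmC), carry(b5,left), free(right), robot_in(rmD)}

== RESULT ==
["ball_in(b3,rmC)", "carry(b5,left)", "free(right)", "robot_in(rmD)"]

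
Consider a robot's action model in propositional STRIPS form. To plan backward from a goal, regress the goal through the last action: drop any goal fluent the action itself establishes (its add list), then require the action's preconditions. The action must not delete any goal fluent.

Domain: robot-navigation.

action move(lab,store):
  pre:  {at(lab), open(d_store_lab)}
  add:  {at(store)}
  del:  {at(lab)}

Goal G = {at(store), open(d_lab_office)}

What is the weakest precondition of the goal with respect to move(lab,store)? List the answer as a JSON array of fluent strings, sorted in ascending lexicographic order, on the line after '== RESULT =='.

Regress:
  G ∩ del = {}  (empty — regression defined)
  G \ add = {at(store), open(d_lab_office)} \ {at(store)} = {open(d_lab_office)}
  ∪ pre   = {open(d_lab_office)} ∪ {at(lab), open(d_store_lab)}
          = {at(lab), open(d_lab_office), open(d_store_lab)}

== RESULT ==
["at(lab)", "open(d_lab_office)", "open(d_store_lab)"]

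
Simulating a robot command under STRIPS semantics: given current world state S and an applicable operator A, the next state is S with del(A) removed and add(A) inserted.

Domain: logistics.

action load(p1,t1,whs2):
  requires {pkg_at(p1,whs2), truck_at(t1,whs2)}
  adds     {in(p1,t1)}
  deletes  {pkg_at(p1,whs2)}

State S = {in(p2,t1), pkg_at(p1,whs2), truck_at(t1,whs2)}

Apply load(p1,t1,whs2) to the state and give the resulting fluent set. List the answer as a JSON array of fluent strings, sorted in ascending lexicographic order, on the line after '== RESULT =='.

Compute (S \ del) ∪ add:
  pre ⊆ S: {pkg_at(p1,whs2), truck_at(t1,whs2)} ⊆ S  — applicable
  S \ del = {in(p2,t1), truck_at(t1,whs2)}
  ∪ add   = {in(p1,t1), in(p2,t1), truck_at(t1,whs2)}

== RESULT ==
["in(p1,t1)", "in(p2,t1)", "truck_at(t1,whs2)"]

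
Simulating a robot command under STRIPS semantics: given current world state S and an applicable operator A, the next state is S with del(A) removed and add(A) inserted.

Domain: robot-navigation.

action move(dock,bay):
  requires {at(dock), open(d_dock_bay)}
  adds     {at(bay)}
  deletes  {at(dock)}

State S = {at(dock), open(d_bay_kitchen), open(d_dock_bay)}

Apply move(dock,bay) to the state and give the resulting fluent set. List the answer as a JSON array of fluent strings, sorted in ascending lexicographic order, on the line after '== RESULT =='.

Compute (S \ del) ∪ add:
  pre ⊆ S: {at(dock), open(d_dock_bay)} ⊆ S  — applicable
  S \ del = {open(d_bay_kitchen), open(d_dock_bay)}
  ∪ add   = {at(bay), open(d_bay_kitchen), open(d_dock_bay)}

== RESULT ==
["at(bay)", "open(d_bay_kitchen)", "open(d_dock_bay)"]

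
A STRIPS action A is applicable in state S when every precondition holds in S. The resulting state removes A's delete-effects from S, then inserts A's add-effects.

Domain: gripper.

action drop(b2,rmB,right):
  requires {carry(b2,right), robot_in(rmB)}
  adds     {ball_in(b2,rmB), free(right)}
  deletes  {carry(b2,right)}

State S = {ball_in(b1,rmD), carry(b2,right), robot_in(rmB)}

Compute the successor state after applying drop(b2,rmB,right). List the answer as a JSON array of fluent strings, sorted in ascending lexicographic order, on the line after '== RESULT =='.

Progress:
  pre ⊆ S: {carry(b2,right), robot_in(rmB)} ⊆ S  — applicable
  S \ del = {ball_in(b1,rmD), robot_in(rmB)}
  ∪ add   = {ball_in(b1,rmD), ball_in(b2,rmB), free(right), robot_in(rmB)}

== RESULT ==
["ball_in(b1,rmD)", "ball_in(b2,rmB)", "free(right)", "robot_in(rmB)"]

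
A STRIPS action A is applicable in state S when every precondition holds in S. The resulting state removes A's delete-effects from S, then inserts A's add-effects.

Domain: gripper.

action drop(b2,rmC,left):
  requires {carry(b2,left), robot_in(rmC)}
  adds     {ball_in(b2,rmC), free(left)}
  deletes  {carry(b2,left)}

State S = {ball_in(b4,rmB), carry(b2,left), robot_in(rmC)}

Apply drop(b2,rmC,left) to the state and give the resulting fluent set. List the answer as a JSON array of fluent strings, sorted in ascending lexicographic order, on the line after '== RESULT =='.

Compute (S \ del) ∪ add:
  pre ⊆ S: {carry(b2,left), robot_in(rmC)} ⊆ S  — applicable
  S \ del = {ball_in(b4,rmB), robot_in(rmC)}
  ∪ add   = {ball_in(b2,rmC), ball_in(b4,rmB), free(left), robot_in(rmC)}

== RESULT ==
["ball_in(b2,rmC)", "ball_in(b4,rmB)", "free(left)", "robot_in(rmC)"]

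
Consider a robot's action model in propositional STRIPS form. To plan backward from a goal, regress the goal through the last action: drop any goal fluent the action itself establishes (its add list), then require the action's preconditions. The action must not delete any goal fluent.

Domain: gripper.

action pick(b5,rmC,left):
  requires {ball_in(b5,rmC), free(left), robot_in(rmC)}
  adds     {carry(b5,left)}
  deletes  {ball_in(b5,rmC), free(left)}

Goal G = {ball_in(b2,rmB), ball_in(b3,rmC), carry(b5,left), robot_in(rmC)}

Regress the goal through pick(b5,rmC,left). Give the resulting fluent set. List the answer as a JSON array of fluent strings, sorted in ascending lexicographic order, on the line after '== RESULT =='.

Regress:
  G ∩ del = {}  (empty — regression defined)
  G \ add = {ball_in(b2,rmB), ball_in(b3,rmC), carry(b5,left), robot_in(rmC)} \ {carry(b5,left)} = {ball_in(b2,rmB), ball_in(b3,rmC), robot_in(rmC)}
  ∪ pre   = {ball_in(b2,rmB), ball_in(b3,rmC), robot_in(rmC)} ∪ {ball_in(b5,rmC), free(left), robot_in(rmC)}
          = {ball_in(b2,rmB), ball_in(b3,rmC), ball_in(b5,rmC), free(left), robot_in(rmC)}

== RESULT ==
["ball_in(b2,rmB)", "ball_in(b3,rmC)", "ball_in(b5,rmC)", "free(left)", "robot_in(rmC)"]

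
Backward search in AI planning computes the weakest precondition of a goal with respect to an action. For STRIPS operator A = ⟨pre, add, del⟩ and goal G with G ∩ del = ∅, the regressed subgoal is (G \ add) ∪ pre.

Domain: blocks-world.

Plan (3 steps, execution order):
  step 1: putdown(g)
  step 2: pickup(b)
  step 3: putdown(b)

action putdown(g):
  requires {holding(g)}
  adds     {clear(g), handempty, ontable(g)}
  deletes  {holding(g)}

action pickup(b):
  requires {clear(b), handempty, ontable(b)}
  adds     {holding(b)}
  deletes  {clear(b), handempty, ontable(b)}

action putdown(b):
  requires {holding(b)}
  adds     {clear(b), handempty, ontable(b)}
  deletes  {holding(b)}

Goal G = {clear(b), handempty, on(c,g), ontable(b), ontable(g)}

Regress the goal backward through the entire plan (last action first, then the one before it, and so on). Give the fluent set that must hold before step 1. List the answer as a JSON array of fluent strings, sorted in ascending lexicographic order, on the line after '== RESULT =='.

Regress step by step:
  through step 3 (putdown(b)): drop {clear(b), handempty, ontable(b)}, keep {on(c,g), ontable(g)}, require {holding(b)}
    → {holding(b), on(c,g), ontable(g)}
  through step 2 (pickup(b)): drop {holding(b)}, keep {on(c,g), ontable(g)}, require {clear(b), handempty, ontable(b)}
    → {clear(b), handempty, on(c,g), ontable(b), ontable(g)}
  through step 1 (putdown(g)): drop {handempty, ontable(g)}, keep {clear(b), on(c,g), ontable(b)}, require {holding(g)}
    → {clear(b), holding(g), on(c,g), ontable(b)}

== RESULT ==
["clear(b)", "holding(g)", "on(c,g)", "ontable(b)"]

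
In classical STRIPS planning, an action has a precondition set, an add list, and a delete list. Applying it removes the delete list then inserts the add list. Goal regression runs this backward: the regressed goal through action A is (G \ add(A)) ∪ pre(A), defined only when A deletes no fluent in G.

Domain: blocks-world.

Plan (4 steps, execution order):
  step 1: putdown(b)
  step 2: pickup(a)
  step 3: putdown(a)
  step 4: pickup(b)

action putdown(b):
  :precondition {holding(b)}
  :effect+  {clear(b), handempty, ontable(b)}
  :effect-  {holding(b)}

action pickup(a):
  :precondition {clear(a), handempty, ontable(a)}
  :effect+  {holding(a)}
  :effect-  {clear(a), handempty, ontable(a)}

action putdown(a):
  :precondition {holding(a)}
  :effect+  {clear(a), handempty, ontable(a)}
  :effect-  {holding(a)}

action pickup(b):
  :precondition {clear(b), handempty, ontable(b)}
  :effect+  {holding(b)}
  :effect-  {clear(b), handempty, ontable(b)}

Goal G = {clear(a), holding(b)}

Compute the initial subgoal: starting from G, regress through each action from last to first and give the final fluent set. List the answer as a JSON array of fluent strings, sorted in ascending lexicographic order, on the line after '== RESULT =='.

Regress step by step:
  through step 4 (pickup(b)): drop {holding(b)}, keep {clear(a)}, require {clear(b), handempty, ontable(b)}
    → {clear(a), clear(b), handempty, ontable(b)}
  through step 3 (putdown(a)): drop {clear(a), handempty}, keep {clear(b), ontable(b)}, require {holding(a)}
    → {clear(b), holding(a), ontable(b)}
  through step 2 (pickup(a)): drop {holding(a)}, keep {clear(b), ontable(b)}, require {clear(a), handempty, ontable(a)}
    → {clear(a), clear(b), handempty, ontable(a), ontable(b)}
  through step 1 (putdown(b)): drop {clear(b), handempty, ontable(b)}, keep {clear(a), ontable(a)}, require {holding(b)}
    → {clear(a), holding(b), ontable(a)}

== RESULT ==
["clear(a)", "holding(b)", "ontable(a)"]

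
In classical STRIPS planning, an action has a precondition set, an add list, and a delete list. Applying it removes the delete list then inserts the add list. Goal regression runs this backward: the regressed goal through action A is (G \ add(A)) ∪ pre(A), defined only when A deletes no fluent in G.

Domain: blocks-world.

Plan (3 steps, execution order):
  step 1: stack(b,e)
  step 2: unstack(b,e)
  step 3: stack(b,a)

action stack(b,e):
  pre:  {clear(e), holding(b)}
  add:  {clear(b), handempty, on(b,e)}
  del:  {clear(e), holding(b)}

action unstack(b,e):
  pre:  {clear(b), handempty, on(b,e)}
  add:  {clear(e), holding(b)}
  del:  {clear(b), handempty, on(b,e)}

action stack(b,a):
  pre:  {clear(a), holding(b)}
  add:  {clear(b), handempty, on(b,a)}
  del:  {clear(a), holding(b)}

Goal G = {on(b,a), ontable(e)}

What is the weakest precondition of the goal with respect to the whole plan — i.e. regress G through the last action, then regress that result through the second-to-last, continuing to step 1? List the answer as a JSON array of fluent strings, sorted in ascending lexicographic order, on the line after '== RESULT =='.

Work backward from the goal:
  through step 3 (stack(b,a)): drop {on(b,a)}, keep {ontable(e)}, require {clear(a), holding(b)}
    → {clear(a), holding(b), ontable(e)}
  through step 2 (unstack(b,e)): drop {holding(b)}, keep {clear(a), ontable(e)}, require {clear(b), handempty, on(b,e)}
    → {clear(a), clear(b), handempty, on(b,e), ontable(e)}
  through step 1 (stack(b,e)): drop {clear(b), handempty, on(b,e)}, keep {clear(a), ontable(e)}, require {clear(e), holding(b)}
    → {clear(a), clear(e), holding(b), ontable(e)}

== RESULT ==
["clear(a)", "clear(e)", "holding(b)", "ontable(e)"]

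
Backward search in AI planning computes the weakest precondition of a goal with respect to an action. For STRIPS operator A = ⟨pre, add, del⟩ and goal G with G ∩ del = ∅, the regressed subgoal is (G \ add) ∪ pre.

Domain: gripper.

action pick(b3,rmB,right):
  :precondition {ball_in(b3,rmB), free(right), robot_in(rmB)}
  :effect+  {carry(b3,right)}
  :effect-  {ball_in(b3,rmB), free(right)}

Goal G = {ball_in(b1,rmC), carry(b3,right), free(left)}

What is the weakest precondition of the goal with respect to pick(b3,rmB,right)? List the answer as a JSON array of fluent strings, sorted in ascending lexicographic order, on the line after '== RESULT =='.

Regress:
  G ∩ del = {}  (empty — regression defined)
  G \ add = {ball_in(b1,rmC), carry(b3,right), free(left)} \ {carry(b3,right)} = {ball_in(b1,rmC), free(left)}
  ∪ pre   = {ball_in(b1,rmC), free(left)} ∪ {ball_in(b3,rmB), free(right), robot_in(rmB)}
          = {ball_in(b1,rmC), ball_in(b3,rmB), free(left), free(right), robot_in(rmB)}

== RESULT ==
["ball_in(b1,rmC)", "ball_in(b3,rmB)", "free(left)", "free(right)", "robot_in(rmB)"]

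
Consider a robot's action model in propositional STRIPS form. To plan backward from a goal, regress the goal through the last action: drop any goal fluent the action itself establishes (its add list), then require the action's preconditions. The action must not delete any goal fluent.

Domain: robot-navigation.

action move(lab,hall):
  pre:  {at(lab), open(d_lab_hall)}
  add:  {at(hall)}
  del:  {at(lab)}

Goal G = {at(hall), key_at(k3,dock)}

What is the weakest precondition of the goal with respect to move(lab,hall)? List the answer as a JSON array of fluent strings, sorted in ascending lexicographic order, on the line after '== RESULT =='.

Compute (G \ add) ∪ pre:
  G ∩ del = {}  (empty — regression defined)
  G \ add = {at(hall), key_at(k3,dock)} \ {at(hall)} = {key_at(k3,dock)}
  ∪ pre   = {key_at(k3,dock)} ∪ {at(lab), open(d_lab_hall)}
          = {at(lab), key_at(k3,dock), open(d_lab_hall)}

== RESULT ==
["at(lab)", "key_at(k3,dock)", "open(d_lab_hall)"]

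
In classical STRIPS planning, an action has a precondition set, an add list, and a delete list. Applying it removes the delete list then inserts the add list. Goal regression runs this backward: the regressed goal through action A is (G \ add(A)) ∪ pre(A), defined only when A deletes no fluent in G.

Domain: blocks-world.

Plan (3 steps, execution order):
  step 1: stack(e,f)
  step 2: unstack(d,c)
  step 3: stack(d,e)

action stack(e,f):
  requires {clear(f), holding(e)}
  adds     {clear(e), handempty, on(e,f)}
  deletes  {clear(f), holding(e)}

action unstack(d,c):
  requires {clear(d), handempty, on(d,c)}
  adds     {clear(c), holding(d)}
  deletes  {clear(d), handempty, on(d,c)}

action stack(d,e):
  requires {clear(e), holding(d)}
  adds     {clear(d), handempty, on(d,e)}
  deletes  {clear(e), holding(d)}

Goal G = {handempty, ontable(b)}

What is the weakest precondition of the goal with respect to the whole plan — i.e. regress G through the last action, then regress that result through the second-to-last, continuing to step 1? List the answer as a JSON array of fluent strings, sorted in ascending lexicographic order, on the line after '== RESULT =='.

Regress step by step:
  through step 3 (stack(d,e)): drop {handempty}, keep {ontable(b)}, require {clear(e), holding(d)}
    → {clear(e), holding(d), ontable(b)}
  through step 2 (unstack(d,c)): drop {holding(d)}, keep {clear(e), ontable(b)}, require {clear(d), handempty, on(d,c)}
    → {clear(d), clear(e), handempty, on(d,c), ontable(b)}
  through step 1 (stack(e,f)): drop {clear(e), handempty}, keep {clear(d), on(d,c), ontable(b)}, require {clear(f), holding(e)}
    → {clear(d), clear(f), holding(e), on(d,c), ontable(b)}

== RESULT ==
["clear(d)", "clear(f)", "holding(e)", "on(d,c)", "ontable(b)"]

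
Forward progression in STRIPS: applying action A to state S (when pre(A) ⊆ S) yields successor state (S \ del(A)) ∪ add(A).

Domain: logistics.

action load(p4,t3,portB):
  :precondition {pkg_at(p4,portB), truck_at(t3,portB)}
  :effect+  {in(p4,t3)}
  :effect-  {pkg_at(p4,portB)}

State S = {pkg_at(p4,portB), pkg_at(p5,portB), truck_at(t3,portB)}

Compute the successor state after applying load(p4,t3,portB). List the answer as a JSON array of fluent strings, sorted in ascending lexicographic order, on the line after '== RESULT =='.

Progress:
  pre ⊆ S: {pkg_at(p4,portB), truck_at(t3,portB)} ⊆ S  — applicable
  S \ del = {pkg_at(p5,portB), truck_at(t3,portB)}
  ∪ add   = {in(p4,t3), pkg_at(p5,portB), truck_at(t3,portB)}

== RESULT ==
["in(p4,t3)", "pkg_at(p5,portB)", "truck_at(t3,portB)"]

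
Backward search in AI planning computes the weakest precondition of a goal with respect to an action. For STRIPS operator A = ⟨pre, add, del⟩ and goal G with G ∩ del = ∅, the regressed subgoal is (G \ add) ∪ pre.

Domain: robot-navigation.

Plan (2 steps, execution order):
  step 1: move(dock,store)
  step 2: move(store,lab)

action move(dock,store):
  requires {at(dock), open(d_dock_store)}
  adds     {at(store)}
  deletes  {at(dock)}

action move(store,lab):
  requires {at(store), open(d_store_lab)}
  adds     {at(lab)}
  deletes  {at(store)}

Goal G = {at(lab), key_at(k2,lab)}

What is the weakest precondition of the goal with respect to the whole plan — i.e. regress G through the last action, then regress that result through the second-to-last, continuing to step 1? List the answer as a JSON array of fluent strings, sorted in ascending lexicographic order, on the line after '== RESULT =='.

Regress step by step:
  through step 2 (move(store,lab)): drop {at(lab)}, keep {key_at(k2,lab)}, require {at(store), open(d_store_lab)}
    → {at(store), key_at(k2,lab), open(d_store_lab)}
  through step 1 (move(dock,store)): drop {at(store)}, keep {key_at(k2,lab), open(d_store_lab)}, require {at(dock), open(d_dock_store)}
    → {at(dock), key_at(k2,lab), open(d_dock_store), open(d_store_lab)}

== RESULT ==
["at(dock)", "key_at(k2,lab)", "open(d_dock_store)", "open(d_store_lab)"]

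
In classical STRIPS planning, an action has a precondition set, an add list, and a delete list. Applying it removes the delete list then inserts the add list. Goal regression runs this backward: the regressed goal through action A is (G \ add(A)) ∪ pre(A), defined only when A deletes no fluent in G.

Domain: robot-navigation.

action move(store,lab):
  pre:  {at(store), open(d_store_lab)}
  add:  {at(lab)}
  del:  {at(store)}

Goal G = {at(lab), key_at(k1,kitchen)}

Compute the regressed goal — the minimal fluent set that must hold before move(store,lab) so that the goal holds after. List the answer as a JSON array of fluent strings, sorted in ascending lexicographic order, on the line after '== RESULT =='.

Regress:
  G ∩ del = {}  (empty — regression defined)
  G \ add = {at(lab), key_at(k1,kitchen)} \ {at(lab)} = {key_at(k1,kitchen)}
  ∪ pre   = {key_at(k1,kitchen)} ∪ {at(store), open(d_store_lab)}
          = {at(store), key_at(k1,kitchen), open(d_store_lab)}

== RESULT ==
["at(store)", "key_at(k1,kitchen)", "open(d_store_lab)"]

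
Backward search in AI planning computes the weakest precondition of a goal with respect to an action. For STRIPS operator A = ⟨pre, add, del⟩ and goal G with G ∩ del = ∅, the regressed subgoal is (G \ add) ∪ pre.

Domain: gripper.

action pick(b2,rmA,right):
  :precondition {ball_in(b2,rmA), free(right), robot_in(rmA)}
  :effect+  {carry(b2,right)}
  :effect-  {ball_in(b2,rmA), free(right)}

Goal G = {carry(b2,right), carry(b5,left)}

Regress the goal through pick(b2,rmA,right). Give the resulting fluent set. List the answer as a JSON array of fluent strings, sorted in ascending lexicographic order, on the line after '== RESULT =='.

Compute (G \ add) ∪ pre:
  G ∩ del = {}  (empty — regression defined)
  G \ add = {carry(b2,right), carry(b5,left)} \ {carry(b2,right)} = {carry(b5,left)}
  ∪ pre   = {carry(b5,left)} ∪ {ball_in(b2,rmA), free(right), robot_in(rmA)}
          = {ball_in(b2,rmA), carry(b5,left), free(right), robot_in(rmA)}

== RESULT ==
["ball_in(b2,rmA)", "carry(b5,left)", "free(right)", "robot_in(rmA)"]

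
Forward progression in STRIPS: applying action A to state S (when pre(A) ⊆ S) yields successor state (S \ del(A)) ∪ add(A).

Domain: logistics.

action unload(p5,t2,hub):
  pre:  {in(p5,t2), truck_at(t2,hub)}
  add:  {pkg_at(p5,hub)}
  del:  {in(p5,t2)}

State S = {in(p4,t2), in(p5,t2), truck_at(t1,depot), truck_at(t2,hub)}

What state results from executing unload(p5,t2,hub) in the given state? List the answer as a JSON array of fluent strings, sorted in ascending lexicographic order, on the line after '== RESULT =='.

Compute (S \ del) ∪ add:
  pre ⊆ S: {in(p5,t2), truck_at(t2,hub)} ⊆ S  — applicable
  S \ del = {in(p4,t2), truck_at(t1,depot), truck_at(t2,hub)}
  ∪ add   = {in(p4,t2), pkg_at(p5,hub), truck_at(t1,depot), truck_at(t2,hub)}

== RESULT ==
["in(p4,t2)", "pkg_at(p5,hub)", "truck_at(t1,depot)", "truck_at(t2,hub)"]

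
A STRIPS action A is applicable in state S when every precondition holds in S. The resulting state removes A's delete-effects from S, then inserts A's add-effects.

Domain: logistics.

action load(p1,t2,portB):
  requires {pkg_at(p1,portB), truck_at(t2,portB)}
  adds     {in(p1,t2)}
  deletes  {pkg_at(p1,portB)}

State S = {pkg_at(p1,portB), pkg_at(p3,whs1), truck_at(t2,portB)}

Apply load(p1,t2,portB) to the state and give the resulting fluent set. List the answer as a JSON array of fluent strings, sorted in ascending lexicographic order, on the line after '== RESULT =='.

Progress:
  pre ⊆ S: {pkg_at(p1,portB), truck_at(t2,portB)} ⊆ S  — applicable
  S \ del = {pkg_at(p3,whs1), truck_at(t2,portB)}
  ∪ add   = {in(p1,t2), pkg_at(p3,whs1), truck_at(t2,portB)}

== RESULT ==
["in(p1,t2)", "pkg_at(p3,whs1)", "truck_at(t2,portB)"]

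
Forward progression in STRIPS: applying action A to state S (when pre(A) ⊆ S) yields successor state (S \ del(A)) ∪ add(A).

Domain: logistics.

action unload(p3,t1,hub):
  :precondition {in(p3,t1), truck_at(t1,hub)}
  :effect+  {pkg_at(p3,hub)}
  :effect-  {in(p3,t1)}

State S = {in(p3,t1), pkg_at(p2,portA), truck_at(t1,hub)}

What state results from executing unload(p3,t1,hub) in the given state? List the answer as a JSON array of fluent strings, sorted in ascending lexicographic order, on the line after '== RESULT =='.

Compute (S \ del) ∪ add:
  pre ⊆ S: {in(p3,t1), truck_at(t1,hub)} ⊆ S  — applicable
  S \ del = {pkg_at(p2,portA), truck_at(t1,hub)}
  ∪ add   = {pkg_at(p2,portA), pkg_at(p3,hub), truck_at(t1,hub)}

== RESULT ==
["pkg_at(p2,portA)", "pkg_at(p3,hub)", "truck_at(t1,hub)"]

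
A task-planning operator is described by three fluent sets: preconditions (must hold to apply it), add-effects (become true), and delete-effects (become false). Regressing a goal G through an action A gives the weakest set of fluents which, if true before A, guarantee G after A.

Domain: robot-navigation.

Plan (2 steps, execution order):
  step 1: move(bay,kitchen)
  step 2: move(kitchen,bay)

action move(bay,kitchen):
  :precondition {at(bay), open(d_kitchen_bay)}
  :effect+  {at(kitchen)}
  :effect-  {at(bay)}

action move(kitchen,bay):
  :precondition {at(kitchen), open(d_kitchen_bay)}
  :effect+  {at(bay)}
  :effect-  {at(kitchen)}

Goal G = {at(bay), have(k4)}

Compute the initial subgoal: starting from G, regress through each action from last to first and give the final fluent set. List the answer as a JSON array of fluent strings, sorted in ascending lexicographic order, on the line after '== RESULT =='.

Work backward from the goal:
  through step 2 (move(kitchen,bay)): drop {at(bay)}, keep {have(k4)}, require {at(kitchen), open(d_kitchen_bay)}
    → {at(kitchen), have(k4), open(d_kitchen_bay)}
  through step 1 (move(bay,kitchen)): drop {at(kitchen)}, keep {have(k4), open(d_kitchen_bay)}, require {at(bay), open(d_kitchen_bay)}
    → {at(bay), have(k4), open(d_kitchen_bay)}

== RESULT ==
["at(bay)", "have(k4)", "open(d_kitchen_bay)"]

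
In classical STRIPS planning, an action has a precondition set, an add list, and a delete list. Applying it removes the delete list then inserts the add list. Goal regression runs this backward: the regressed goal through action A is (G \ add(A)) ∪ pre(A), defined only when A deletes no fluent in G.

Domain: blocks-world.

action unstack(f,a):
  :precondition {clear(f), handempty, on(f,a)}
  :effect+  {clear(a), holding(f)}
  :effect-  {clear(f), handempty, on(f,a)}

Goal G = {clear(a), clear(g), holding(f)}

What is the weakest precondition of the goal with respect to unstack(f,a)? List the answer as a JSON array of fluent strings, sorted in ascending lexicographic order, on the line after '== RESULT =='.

Regress:
  G ∩ del = {}  (empty — regression defined)
  G \ add = {clear(a), clear(g), holding(f)} \ {clear(a), holding(f)} = {clear(g)}
  ∪ pre   = {clear(g)} ∪ {clear(f), handempty, on(f,a)}
          = {clear(f), clear(g), handempty, on(f,a)}

== RESULT ==
["clear(f)", "clear(g)", "handempty", "on(f,a)"]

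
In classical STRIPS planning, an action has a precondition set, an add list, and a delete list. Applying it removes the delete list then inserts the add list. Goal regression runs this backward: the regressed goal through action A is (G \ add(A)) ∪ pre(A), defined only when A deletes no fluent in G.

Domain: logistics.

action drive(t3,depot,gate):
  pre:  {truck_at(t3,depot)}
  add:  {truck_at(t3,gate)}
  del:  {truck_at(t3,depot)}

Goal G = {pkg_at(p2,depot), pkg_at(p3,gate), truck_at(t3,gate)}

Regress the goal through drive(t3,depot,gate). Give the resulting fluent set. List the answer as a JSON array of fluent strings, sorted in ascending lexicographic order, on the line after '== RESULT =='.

Compute (G \ add) ∪ pre:
  G ∩ del = {}  (empty — regression defined)
  G \ add = {pkg_at(p2,depot), pkg_at(p3,gate), truck_at(t3,gate)} \ {truck_at(t3,gate)} = {pkg_at(p2,depot), pkg_at(p3,gate)}
  ∪ pre   = {pkg_at(p2,depot), pkg_at(p3,gate)} ∪ {truck_at(t3,depot)}
          = {pkg_at(p2,depot), pkg_at(p3,gate), truck_at(t3,depot)}

== RESULT ==
["pkg_at(p2,depot)", "pkg_at(p3,gate)", "truck_at(t3,depot)"]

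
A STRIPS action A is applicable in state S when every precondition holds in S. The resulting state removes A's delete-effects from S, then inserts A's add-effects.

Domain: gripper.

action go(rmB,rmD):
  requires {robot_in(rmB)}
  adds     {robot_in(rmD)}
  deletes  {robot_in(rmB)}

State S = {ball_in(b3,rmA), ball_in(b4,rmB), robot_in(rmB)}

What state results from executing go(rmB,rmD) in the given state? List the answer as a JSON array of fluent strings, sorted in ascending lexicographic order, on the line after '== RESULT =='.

Compute (S \ del) ∪ add:
  pre ⊆ S: {robot_in(rmB)} ⊆ S  — applicable
  S \ del = {ball_in(b3,rmA), ball_in(b4,rmB)}
  ∪ add   = {ball_in(b3,rmA), ball_in(b4,rmB), robot_in(rmD)}

== RESULT ==
["ball_in(b3,rmA)", "ball_in(b4,rmB)", "robot_in(rmD)"]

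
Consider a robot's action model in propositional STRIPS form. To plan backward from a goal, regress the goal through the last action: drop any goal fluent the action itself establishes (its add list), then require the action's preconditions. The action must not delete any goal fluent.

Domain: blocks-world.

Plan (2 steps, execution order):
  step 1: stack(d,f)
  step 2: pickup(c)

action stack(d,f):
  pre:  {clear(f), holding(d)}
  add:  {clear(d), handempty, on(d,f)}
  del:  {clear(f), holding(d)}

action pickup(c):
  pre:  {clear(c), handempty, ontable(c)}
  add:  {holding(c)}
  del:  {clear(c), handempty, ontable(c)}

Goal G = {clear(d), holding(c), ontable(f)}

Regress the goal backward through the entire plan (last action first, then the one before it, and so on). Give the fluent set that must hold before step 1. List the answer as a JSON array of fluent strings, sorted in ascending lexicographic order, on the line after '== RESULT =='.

Work backward from the goal:
  through step 2 (pickup(c)): drop {holding(c)}, keep {clear(d), ontable(f)}, require {clear(c), handempty, ontable(c)}
    → {clear(c), clear(d), handempty, ontable(c), ontable(f)}
  through step 1 (stack(d,f)): drop {clear(d), handempty}, keep {clear(c), ontable(c), ontable(f)}, require {clear(f), holding(d)}
    → {clear(c), clear(f), holding(d), ontable(c), ontable(f)}

== RESULT ==
["clear(c)", "clear(f)", "holding(d)", "ontable(c)", "ontable(f)"]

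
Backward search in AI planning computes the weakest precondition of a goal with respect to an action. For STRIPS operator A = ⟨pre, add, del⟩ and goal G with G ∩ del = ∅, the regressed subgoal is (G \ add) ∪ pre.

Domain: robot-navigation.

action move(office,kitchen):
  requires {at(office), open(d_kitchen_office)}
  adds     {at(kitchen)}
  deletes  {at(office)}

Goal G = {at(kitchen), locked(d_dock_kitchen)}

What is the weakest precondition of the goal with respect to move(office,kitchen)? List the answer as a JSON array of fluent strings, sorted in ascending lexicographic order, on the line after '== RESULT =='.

Compute (G \ add) ∪ pre:
  G ∩ del = {}  (empty — regression defined)
  G \ add = {at(kitchen), locked(d_dock_kitchen)} \ {at(kitchen)} = {locked(d_dock_kitchen)}
  ∪ pre   = {locked(d_dock_kitchen)} ∪ {at(office), open(d_kitchen_office)}
          = {at(office), locked(d_dock_kitchen), open(d_kitchen_office)}

== RESULT ==
["at(office)", "locked(d_dock_kitchen)", "open(d_kitchen_office)"]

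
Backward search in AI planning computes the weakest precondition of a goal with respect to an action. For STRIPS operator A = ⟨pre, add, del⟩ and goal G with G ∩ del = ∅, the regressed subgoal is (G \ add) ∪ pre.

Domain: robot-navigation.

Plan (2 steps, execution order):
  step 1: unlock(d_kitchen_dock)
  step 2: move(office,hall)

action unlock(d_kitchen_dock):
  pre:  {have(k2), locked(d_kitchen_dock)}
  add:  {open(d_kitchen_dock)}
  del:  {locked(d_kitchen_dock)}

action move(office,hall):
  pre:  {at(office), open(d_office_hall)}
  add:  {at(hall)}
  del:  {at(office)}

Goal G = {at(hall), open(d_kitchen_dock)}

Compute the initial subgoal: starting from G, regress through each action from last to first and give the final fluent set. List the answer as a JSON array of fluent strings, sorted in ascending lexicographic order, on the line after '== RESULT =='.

Regress step by step:
  through step 2 (move(office,hall)): drop {at(hall)}, keep {open(d_kitchen_dock)}, require {at(office), open(d_office_hall)}
    → {at(office), open(d_kitchen_dock), open(d_office_hall)}
  through step 1 (unlock(d_kitchen_dock)): drop {open(d_kitchen_dock)}, keep {at(office), open(d_office_hall)}, require {have(k2), locked(d_kitchen_dock)}
    → {at(office), have(k2), locked(d_kitchen_dock), open(d_office_hall)}

== RESULT ==
["at(office)", "have(k2)", "locked(d_kitchen_dock)", "open(d_office_hall)"]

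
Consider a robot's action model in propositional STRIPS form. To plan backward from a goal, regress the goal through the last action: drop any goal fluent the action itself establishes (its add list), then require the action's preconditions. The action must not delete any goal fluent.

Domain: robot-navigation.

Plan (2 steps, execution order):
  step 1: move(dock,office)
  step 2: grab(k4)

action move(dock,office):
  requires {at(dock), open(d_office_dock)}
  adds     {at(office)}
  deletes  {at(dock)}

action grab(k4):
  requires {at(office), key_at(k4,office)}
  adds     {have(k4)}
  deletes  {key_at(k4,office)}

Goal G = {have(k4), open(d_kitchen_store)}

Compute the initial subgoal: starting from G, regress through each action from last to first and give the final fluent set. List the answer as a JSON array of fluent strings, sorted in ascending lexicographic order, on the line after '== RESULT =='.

Regress step by step:
  through step 2 (grab(k4)): drop {have(k4)}, keep {open(d_kitchen_store)}, require {at(office), key_at(k4,office)}
    → {at(office), key_at(k4,office), open(d_kitchen_store)}
  through step 1 (move(dock,office)): drop {at(office)}, keep {key_at(k4,office), open(d_kitchen_store)}, require {at(dock), open(d_office_dock)}
    → {at(dock), key_at(k4,office), open(d_kitchen_store), open(d_office_dock)}

== RESULT ==
["at(dock)", "key_at(k4,office)", "open(d_kitchen_store)", "open(d_office_dock)"]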